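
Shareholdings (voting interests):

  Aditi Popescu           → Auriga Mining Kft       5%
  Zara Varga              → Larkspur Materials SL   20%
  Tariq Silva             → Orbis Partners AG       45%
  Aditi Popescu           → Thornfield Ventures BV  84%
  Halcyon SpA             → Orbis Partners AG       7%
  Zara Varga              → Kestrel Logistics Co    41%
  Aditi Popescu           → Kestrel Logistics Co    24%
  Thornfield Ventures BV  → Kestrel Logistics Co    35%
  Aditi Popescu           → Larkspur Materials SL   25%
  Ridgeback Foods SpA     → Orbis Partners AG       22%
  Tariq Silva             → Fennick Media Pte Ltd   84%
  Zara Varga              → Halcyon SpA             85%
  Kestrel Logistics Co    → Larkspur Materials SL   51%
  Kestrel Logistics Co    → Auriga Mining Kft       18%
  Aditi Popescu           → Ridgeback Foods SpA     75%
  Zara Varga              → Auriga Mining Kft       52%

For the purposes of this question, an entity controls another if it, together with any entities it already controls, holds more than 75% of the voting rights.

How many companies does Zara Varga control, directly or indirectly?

Zara holds 85% of Halcyon, so Zara controls Halcyon.
No other company's threshold is met.
Zara controls 1 company.

1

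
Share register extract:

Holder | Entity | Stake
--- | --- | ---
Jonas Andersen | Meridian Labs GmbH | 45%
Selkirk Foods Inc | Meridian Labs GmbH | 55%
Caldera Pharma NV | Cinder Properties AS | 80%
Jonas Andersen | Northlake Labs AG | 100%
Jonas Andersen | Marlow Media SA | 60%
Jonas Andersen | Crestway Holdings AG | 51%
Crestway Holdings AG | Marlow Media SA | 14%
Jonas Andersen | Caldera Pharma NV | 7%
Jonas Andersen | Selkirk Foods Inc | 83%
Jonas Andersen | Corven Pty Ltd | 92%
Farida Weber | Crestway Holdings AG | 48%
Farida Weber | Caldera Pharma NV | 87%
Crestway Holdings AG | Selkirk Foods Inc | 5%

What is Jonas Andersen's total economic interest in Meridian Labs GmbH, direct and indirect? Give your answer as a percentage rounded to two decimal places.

Jonas reaches Meridian along 3 paths.
Via Crestway → Selkirk: 51% × 5% × 55% = 1.4025%.
Via Selkirk: 83% × 55% = 45.65%.
Direct stake: 45% = 45%.
Total: 1.4025% + 45.65% + 45% = 92.0525%.
Rounded: 92.05%.

92.05%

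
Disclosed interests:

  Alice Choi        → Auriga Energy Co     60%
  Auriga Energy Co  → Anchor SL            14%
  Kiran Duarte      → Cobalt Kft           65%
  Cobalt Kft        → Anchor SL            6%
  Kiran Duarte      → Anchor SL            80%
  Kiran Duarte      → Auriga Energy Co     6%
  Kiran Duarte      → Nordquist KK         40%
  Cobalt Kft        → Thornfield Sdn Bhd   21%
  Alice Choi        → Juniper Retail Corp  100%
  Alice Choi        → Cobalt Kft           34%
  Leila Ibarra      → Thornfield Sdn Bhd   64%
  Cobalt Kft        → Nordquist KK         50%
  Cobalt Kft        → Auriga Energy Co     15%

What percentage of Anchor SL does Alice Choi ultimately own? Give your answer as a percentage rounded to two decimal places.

Alice reaches Anchor along 3 paths.
Via Cobalt → Auriga: 34% × 15% × 14% = 0.714%.
Via Auriga: 60% × 14% = 8.4%.
Via Cobalt: 34% × 6% = 2.04%.
Total: 0.714% + 8.4% + 2.04% = 11.154%.
Rounded: 11.15%.

11.15%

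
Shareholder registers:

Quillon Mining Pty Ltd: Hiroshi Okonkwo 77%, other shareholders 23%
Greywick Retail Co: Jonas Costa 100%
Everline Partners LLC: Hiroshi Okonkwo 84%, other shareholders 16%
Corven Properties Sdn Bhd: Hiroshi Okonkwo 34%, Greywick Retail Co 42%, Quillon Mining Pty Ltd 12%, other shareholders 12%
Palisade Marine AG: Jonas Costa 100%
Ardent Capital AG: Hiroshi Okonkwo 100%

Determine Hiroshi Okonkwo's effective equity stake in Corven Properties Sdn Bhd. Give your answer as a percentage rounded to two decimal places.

43.24%

Hiroshi reaches Corven along 2 paths.
Direct stake: 34% = 34%.
Via Quillon: 77% × 12% = 9.24%.
Total: 34% + 9.24% = 43.24%.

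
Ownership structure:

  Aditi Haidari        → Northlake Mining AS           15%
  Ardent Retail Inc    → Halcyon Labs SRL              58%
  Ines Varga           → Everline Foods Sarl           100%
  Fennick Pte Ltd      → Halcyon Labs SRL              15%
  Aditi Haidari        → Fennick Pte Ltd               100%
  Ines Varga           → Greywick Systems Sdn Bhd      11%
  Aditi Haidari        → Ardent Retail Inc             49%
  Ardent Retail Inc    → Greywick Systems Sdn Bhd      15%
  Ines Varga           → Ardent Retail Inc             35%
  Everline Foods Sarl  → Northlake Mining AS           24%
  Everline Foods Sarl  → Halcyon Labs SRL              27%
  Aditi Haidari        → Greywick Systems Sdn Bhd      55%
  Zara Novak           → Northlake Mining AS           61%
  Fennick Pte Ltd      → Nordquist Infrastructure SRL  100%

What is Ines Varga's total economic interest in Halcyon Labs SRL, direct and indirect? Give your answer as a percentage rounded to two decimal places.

47.30%

Ines reaches Halcyon along 2 paths.
Via Ardent: 35% × 58% = 20.3%.
Via Everline: 100% × 27% = 27%.
Total: 20.3% + 27% = 47.3%.
Rounded: 47.30%.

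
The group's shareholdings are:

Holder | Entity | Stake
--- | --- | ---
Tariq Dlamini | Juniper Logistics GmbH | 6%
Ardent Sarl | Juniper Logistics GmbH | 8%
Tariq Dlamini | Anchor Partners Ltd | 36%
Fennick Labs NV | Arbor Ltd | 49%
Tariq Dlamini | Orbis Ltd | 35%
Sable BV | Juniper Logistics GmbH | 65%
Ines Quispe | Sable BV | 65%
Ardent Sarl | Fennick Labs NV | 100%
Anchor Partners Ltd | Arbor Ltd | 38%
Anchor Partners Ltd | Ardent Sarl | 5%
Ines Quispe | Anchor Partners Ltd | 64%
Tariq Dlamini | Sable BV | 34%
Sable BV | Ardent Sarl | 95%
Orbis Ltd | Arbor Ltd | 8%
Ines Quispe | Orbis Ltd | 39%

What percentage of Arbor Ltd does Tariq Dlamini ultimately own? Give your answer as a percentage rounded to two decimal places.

33.19%

Tariq reaches Arbor along 4 paths.
Via Anchor → Ardent → Fennick: 36% × 5% × 100% × 49% = 0.882%.
Via Sable → Ardent → Fennick: 34% × 95% × 100% × 49% = 15.827%.
Via Orbis: 35% × 8% = 2.8%.
Via Anchor: 36% × 38% = 13.68%.
Total: 0.882% + 15.827% + 2.8% + 13.68% = 33.189%.
Rounded: 33.19%.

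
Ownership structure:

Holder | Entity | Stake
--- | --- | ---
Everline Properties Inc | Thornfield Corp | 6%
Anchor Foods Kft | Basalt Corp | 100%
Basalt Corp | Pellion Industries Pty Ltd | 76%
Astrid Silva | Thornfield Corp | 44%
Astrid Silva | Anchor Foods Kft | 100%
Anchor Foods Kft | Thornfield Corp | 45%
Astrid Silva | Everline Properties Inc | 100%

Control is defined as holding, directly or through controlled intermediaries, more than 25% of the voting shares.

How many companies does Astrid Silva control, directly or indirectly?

Astrid holds 100% of Anchor, so Astrid controls Anchor.
Astrid holds 100% of Everline, so Astrid controls Everline.
Astrid and Anchor and Everline together hold 44% + 45% + 6% = 95% of Thornfield, so Astrid controls Thornfield.
Anchor holds 100% of Basalt, so Astrid controls Basalt.
Basalt holds 76% of Pellion, so Astrid controls Pellion.
Astrid controls 5 companies.

5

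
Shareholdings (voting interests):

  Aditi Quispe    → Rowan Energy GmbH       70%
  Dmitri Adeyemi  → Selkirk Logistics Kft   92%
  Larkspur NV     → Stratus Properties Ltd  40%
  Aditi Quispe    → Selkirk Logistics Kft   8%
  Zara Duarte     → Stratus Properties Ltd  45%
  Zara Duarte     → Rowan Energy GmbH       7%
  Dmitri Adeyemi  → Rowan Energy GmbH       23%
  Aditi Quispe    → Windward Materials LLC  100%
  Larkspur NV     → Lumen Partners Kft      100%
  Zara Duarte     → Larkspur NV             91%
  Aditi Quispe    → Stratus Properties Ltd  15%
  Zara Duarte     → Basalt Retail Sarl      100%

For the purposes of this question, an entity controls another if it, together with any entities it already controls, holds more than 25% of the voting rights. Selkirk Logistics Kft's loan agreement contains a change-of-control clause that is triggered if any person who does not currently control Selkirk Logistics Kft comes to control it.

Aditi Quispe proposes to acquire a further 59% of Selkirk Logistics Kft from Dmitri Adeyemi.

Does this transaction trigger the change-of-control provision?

Yes

The purchase adds only to Aditi's holdings (Dmitri's stake shrinks), so Aditi is the only person who could newly come to control Selkirk.
Aditi holds 70% of Rowan, so Aditi controls Rowan.
Aditi holds 100% of Windward, so Aditi controls Windward.
In Selkirk, Aditi's side holds only 8%, not > 25%.
So before the transaction, Aditi does not control Selkirk.
After the purchase, Aditi's direct stake in Selkirk rises to 8% + 59% = 67%, and Dmitri's stake falls to 33%.
Aditi holds 67% of Selkirk, so Aditi controls Selkirk.
Aditi did not control Selkirk before and does after, so the clause is triggered.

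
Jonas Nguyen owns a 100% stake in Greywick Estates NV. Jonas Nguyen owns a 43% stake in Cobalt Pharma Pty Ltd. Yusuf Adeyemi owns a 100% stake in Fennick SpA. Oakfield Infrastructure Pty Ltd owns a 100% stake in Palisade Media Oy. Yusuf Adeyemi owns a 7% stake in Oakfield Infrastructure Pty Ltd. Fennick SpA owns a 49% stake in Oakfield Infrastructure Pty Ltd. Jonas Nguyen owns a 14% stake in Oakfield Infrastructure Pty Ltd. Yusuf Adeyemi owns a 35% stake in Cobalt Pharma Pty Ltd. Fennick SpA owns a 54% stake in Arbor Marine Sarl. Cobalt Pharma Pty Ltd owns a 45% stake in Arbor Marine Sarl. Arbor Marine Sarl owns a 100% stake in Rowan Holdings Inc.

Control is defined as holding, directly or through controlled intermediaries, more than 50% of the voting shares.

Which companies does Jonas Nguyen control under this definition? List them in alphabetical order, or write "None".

Greywick Estates NV

Jonas holds 100% of Greywick, so Jonas controls Greywick.
No other company's threshold is met.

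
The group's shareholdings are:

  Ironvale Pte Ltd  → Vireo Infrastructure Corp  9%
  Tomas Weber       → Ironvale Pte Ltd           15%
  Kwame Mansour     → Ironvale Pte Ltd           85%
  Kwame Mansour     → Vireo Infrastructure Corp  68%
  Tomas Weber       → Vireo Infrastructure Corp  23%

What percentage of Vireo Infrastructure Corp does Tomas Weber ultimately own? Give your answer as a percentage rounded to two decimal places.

Tomas reaches Vireo along 2 paths.
Direct stake: 23% = 23%.
Via Ironvale: 15% × 9% = 1.35%.
Total: 23% + 1.35% = 24.35%.

24.35%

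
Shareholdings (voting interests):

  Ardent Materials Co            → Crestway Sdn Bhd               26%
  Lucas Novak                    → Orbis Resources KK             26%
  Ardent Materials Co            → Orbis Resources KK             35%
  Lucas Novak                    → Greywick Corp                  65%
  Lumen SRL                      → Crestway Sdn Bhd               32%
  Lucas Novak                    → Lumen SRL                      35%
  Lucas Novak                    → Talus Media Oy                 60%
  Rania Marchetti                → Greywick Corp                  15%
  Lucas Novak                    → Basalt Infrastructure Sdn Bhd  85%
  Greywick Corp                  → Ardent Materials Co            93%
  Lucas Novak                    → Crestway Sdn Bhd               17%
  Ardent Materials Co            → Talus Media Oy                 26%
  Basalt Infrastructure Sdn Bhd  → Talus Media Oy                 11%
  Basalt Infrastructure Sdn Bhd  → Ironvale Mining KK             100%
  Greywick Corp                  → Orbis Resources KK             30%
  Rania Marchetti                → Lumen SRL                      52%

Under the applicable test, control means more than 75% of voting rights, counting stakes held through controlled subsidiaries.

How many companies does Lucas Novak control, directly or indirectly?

Lucas holds 85% of Basalt, so Lucas controls Basalt.
Basalt holds 100% of Ironvale, so Lucas controls Ironvale.
No other company's threshold is met.
Lucas controls 2 companies.

2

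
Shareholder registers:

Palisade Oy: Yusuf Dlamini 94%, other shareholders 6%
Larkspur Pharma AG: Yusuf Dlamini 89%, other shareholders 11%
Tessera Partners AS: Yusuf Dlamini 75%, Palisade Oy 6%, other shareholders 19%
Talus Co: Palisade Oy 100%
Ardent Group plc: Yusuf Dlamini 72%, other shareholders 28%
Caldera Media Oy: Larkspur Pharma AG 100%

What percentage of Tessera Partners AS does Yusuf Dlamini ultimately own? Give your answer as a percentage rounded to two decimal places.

80.64%

Yusuf reaches Tessera along 2 paths.
Direct stake: 75% = 75%.
Via Palisade: 94% × 6% = 5.64%.
Total: 75% + 5.64% = 80.64%.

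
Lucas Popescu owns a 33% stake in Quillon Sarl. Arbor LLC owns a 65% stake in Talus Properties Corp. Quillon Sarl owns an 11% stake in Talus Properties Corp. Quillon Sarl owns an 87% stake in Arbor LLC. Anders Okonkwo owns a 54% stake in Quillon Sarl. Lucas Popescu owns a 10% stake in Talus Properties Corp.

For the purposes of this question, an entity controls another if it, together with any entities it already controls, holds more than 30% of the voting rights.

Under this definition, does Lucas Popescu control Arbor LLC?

Lucas holds 33% of Quillon, so Lucas controls Quillon.
Quillon holds 87% of Arbor, so Lucas controls Arbor.

Yes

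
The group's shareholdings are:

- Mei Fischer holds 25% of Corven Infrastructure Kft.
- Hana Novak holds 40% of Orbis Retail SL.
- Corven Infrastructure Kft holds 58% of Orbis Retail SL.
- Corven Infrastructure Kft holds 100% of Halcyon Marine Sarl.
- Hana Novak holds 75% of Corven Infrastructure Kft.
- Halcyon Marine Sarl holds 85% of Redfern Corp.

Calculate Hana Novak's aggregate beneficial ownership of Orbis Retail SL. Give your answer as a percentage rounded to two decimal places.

Hana reaches Orbis along 2 paths.
Via Corven: 75% × 58% = 43.5%.
Direct stake: 40% = 40%.
Total: 43.5% + 40% = 83.5%.
Rounded: 83.50%.

83.50%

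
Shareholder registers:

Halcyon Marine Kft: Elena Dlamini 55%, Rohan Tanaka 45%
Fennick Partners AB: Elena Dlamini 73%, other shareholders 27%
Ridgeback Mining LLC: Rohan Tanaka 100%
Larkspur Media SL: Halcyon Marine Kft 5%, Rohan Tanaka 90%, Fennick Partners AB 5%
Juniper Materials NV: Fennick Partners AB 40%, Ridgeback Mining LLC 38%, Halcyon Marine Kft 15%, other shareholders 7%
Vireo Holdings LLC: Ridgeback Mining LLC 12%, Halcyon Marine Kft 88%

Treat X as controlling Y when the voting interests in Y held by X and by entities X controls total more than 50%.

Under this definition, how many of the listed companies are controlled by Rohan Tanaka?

2

Rohan holds 100% of Ridgeback, so Rohan controls Ridgeback.
Rohan holds 90% of Larkspur, so Rohan controls Larkspur.
No other company's threshold is met.
Rohan controls 2 companies.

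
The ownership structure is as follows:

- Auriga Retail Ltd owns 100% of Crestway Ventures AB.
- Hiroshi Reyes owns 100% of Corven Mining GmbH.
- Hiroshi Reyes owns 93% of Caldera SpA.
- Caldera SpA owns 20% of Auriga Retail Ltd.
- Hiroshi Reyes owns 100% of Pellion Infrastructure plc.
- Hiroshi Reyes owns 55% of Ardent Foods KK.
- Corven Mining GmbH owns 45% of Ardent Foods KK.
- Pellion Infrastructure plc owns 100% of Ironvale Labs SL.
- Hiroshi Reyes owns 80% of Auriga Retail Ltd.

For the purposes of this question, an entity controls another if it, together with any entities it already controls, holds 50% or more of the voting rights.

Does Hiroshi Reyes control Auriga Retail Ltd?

Hiroshi holds 93% of Caldera, so Hiroshi controls Caldera.
Hiroshi and Caldera together hold 80% + 20% = 100% of Auriga, so Hiroshi controls Auriga.

Yes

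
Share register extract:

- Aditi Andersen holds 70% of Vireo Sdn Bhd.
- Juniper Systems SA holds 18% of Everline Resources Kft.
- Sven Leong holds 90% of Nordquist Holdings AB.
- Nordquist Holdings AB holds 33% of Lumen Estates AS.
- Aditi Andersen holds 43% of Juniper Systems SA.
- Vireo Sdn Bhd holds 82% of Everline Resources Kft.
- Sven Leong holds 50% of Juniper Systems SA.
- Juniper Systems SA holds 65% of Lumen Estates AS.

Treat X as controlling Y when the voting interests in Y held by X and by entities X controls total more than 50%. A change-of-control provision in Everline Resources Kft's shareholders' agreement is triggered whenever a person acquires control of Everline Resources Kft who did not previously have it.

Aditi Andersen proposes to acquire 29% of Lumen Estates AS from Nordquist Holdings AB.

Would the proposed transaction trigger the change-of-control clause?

No

The purchase adds only to Aditi's holdings (Nordquist's stake shrinks), so Aditi is the only person who could newly come to control Everline.
Aditi holds 70% of Vireo, so Aditi controls Vireo.
Vireo holds 82% of Everline, so Aditi controls Everline.
So Aditi already controls Everline before the transaction.
After the purchase, Aditi holds 29% of Lumen directly, and Nordquist's stake falls to 4%.
Aditi controlled Everline already, so this is not a new person acquiring control; every other person's position is unchanged or reduced.
No new person acquires control, so the clause is not triggered.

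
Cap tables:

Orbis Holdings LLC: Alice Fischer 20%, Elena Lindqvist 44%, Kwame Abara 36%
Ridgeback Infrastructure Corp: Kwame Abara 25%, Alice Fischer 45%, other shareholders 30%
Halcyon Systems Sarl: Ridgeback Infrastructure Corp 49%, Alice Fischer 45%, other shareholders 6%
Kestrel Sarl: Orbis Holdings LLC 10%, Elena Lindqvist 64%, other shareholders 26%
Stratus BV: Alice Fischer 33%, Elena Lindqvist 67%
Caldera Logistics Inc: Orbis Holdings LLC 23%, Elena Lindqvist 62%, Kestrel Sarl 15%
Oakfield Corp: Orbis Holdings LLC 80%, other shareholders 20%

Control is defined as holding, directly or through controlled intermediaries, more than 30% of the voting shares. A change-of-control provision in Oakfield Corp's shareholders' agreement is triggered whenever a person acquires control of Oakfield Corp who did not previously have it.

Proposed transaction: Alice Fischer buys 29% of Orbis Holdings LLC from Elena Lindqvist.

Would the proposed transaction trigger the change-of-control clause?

Yes

The purchase adds only to Alice's holdings (Elena's stake shrinks), so Alice is the only person who could newly come to control Oakfield.
Alice holds 45% of Ridgeback, so Alice controls Ridgeback.
Ridgeback and Alice together hold 49% + 45% = 94% of Halcyon, so Alice controls Halcyon.
Alice holds 33% of Stratus, so Alice controls Stratus.
Neither Alice nor any entity Alice controls holds any voting interest in Oakfield.
So before the transaction, Alice does not control Oakfield.
After the purchase, Alice's direct stake in Orbis rises to 20% + 29% = 49%, and Elena's stake falls to 15%.
Alice holds 49% of Orbis, so Alice controls Orbis.
Orbis holds 80% of Oakfield, so Alice controls Oakfield.
Alice did not control Oakfield before and does after, so the clause is triggered.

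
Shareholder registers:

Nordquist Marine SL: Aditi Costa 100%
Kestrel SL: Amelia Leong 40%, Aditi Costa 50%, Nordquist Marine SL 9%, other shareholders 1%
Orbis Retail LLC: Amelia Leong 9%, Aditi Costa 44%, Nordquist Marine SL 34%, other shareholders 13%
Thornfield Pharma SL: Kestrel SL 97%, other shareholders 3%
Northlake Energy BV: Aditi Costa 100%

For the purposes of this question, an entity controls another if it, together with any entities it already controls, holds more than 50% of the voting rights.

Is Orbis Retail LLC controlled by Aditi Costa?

Aditi holds 100% of Nordquist, so Aditi controls Nordquist.
Aditi and Nordquist together hold 44% + 34% = 78% of Orbis, so Aditi controls Orbis.

Yes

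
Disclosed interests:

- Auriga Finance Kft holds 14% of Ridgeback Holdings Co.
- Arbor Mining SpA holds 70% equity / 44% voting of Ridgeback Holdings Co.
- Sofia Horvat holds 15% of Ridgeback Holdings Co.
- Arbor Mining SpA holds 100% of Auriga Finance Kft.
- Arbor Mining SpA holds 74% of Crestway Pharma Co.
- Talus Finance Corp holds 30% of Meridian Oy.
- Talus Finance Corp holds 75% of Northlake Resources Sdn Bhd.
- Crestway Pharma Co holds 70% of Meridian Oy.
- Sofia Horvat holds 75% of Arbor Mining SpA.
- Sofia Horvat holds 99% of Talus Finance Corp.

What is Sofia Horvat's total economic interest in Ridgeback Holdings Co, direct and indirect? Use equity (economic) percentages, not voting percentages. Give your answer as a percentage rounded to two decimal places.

Sofia reaches Ridgeback along 3 paths.
Via Arbor → Auriga: 75% × 100% × 14% = 10.5%.
Via Arbor: 75% × 70% = 52.5%.
Direct stake: 15% = 15%.
Total: 10.5% + 52.5% + 15% = 78%.
Rounded: 78.00%.

78.00%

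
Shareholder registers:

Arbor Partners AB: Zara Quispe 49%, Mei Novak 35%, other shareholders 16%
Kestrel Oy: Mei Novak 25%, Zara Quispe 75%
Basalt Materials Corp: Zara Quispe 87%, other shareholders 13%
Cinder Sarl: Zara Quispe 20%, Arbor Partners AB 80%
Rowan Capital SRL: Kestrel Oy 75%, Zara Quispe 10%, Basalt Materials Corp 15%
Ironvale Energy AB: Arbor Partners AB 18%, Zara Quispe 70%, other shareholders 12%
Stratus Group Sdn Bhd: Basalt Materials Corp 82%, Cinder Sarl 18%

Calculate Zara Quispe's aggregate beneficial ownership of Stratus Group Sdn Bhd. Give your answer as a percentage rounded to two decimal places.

82.00%

Zara reaches Stratus along 3 paths.
Via Basalt: 87% × 82% = 71.34%.
Via Cinder: 20% × 18% = 3.6%.
Via Arbor → Cinder: 49% × 80% × 18% = 7.056%.
Total: 71.34% + 3.6% + 7.056% = 81.996%.
Rounded: 82.00%.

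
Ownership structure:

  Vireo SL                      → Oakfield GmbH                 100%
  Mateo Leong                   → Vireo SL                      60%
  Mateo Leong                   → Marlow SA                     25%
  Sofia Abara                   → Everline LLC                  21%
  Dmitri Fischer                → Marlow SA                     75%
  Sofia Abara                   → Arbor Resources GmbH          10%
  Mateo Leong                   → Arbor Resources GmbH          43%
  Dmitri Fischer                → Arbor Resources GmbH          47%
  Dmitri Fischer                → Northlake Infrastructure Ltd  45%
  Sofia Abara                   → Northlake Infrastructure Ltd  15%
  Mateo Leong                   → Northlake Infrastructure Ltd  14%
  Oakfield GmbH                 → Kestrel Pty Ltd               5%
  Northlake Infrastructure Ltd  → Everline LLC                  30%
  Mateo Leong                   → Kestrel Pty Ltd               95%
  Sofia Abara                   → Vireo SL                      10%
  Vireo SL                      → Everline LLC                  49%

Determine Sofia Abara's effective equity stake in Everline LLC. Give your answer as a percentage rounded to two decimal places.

30.40%

Sofia reaches Everline along 3 paths.
Via Northlake: 15% × 30% = 4.5%.
Via Vireo: 10% × 49% = 4.9%.
Direct stake: 21% = 21%.
Total: 4.5% + 4.9% + 21% = 30.4%.
Rounded: 30.40%.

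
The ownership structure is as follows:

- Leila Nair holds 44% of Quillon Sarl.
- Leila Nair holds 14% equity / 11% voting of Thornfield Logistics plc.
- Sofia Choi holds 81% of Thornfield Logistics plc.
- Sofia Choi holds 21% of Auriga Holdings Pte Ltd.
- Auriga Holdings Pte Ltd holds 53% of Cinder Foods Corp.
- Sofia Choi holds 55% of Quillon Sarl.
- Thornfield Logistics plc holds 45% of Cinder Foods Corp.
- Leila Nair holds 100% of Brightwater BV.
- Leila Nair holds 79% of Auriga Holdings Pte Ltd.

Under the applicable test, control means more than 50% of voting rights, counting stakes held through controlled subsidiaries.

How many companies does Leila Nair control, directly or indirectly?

3

Leila holds 79% of Auriga, so Leila controls Auriga.
Leila holds 100% of Brightwater, so Leila controls Brightwater.
Auriga holds 53% of Cinder, so Leila controls Cinder.
No other company's threshold is met.
Leila controls 3 companies.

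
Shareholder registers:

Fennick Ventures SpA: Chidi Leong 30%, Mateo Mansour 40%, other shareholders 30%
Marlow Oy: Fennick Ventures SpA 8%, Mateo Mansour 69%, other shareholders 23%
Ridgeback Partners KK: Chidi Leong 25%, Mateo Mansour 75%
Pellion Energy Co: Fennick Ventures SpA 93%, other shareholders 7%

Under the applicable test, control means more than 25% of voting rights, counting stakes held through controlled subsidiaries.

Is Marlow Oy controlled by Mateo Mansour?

Mateo holds 40% of Fennick, so Mateo controls Fennick.
Fennick and Mateo together hold 8% + 69% = 77% of Marlow, so Mateo controls Marlow.

Yes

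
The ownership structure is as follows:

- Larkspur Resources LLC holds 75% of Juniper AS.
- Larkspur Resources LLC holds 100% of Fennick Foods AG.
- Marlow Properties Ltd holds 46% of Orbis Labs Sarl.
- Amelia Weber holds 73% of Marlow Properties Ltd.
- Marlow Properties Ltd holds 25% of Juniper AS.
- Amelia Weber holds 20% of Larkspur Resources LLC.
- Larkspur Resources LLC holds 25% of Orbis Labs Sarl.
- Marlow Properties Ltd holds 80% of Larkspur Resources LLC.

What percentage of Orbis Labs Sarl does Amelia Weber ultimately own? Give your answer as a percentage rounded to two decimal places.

53.18%

Amelia reaches Orbis along 3 paths.
Via Marlow → Larkspur: 73% × 80% × 25% = 14.6%.
Via Larkspur: 20% × 25% = 5%.
Via Marlow: 73% × 46% = 33.58%.
Total: 14.6% + 5% + 33.58% = 53.18%.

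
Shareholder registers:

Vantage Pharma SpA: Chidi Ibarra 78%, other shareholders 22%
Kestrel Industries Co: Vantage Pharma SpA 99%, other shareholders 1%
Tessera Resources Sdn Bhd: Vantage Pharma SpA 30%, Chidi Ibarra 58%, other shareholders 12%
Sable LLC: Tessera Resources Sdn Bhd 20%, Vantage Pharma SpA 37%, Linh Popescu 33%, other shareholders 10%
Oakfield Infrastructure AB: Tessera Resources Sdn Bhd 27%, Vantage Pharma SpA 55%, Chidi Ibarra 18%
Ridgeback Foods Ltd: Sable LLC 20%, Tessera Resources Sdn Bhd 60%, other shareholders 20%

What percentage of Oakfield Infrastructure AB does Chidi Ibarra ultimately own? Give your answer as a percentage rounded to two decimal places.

Chidi reaches Oakfield along 4 paths.
Via Vantage → Tessera: 78% × 30% × 27% = 6.318%.
Via Tessera: 58% × 27% = 15.66%.
Via Vantage: 78% × 55% = 42.9%.
Direct stake: 18% = 18%.
Total: 6.318% + 15.66% + 42.9% + 18% = 82.878%.
Rounded: 82.88%.

82.88%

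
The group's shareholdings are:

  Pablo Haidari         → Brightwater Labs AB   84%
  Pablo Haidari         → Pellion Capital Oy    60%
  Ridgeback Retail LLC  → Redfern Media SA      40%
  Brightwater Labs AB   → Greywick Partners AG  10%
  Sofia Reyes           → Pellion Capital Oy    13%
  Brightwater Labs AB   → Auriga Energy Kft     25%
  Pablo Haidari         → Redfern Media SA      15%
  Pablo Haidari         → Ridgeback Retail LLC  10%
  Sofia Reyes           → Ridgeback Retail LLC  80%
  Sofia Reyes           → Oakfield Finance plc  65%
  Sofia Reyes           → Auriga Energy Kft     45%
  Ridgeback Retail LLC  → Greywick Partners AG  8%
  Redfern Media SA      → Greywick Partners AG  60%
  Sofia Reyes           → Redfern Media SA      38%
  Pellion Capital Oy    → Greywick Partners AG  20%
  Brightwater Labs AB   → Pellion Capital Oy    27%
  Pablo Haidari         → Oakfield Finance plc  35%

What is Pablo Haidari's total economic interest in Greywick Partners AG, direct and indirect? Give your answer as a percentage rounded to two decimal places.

Pablo reaches Greywick along 6 paths.
Via Pellion: 60% × 20% = 12%.
Via Brightwater → Pellion: 84% × 27% × 20% = 4.536%.
Via Redfern: 15% × 60% = 9%.
Via Ridgeback → Redfern: 10% × 40% × 60% = 2.4%.
Via Brightwater: 84% × 10% = 8.4%.
Via Ridgeback: 10% × 8% = 0.8%.
Total: 12% + 4.536% + 9% + 2.4% + 8.4% + 0.8% = 37.136%.
Rounded: 37.14%.

37.14%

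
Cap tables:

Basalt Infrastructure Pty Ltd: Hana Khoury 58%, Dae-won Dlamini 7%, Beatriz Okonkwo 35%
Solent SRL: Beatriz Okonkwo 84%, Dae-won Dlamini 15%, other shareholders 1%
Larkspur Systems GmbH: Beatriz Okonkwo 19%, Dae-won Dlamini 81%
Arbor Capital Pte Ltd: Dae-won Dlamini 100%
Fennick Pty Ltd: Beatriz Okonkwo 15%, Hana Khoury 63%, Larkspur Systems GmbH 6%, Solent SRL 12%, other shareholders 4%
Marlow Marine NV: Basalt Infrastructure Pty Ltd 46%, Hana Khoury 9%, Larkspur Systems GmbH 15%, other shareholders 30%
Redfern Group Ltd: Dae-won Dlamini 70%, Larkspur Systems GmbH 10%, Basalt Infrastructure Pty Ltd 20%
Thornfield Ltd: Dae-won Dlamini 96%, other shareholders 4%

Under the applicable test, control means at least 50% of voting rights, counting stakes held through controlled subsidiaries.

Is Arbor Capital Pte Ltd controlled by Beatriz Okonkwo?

No

Beatriz holds 84% of Solent, so Beatriz controls Solent.
Neither Beatriz nor any entity Beatriz controls holds any voting interest in Arbor.
So Beatriz does not control Arbor.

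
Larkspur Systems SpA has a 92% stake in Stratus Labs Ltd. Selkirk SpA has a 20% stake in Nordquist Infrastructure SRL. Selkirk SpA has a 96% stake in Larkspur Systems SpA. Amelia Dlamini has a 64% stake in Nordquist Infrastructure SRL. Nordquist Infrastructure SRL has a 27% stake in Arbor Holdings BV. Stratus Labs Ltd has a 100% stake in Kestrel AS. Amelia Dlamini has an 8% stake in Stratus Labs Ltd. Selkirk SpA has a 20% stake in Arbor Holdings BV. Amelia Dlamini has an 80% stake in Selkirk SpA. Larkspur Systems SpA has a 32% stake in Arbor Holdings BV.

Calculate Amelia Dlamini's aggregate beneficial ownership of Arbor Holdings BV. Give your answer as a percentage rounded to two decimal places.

62.18%

Amelia reaches Arbor along 4 paths.
Via Nordquist: 64% × 27% = 17.28%.
Via Selkirk → Nordquist: 80% × 20% × 27% = 4.32%.
Via Selkirk: 80% × 20% = 16%.
Via Selkirk → Larkspur: 80% × 96% × 32% = 24.576%.
Total: 17.28% + 4.32% + 16% + 24.576% = 62.176%.
Rounded: 62.18%.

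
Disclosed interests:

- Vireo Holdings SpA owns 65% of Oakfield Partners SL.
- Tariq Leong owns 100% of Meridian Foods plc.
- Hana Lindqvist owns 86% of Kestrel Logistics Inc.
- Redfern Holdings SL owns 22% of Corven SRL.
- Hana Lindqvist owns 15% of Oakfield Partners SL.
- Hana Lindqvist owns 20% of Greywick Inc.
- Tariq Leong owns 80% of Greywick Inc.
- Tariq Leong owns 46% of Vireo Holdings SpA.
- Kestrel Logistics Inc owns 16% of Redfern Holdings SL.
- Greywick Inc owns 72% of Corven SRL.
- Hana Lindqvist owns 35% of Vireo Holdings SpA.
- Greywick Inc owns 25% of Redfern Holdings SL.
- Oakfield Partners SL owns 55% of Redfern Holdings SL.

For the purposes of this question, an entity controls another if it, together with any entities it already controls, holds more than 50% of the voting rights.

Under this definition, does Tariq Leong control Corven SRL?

Yes

Tariq holds 80% of Greywick, so Tariq controls Greywick.
Greywick holds 72% of Corven, so Tariq controls Corven.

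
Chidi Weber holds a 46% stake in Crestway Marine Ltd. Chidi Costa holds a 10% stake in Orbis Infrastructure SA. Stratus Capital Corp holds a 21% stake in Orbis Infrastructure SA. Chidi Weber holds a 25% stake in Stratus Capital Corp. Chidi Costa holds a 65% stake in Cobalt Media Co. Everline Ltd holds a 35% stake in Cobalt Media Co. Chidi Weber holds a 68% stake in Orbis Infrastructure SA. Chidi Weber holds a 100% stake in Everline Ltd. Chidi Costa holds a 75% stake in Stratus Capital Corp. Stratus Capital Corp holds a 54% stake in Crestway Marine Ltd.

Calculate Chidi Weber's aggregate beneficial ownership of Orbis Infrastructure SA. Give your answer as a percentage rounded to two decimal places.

Chidi Weber reaches Orbis along 2 paths.
Direct stake: 68% = 68%.
Via Stratus: 25% × 21% = 5.25%.
Total: 68% + 5.25% = 73.25%.

73.25%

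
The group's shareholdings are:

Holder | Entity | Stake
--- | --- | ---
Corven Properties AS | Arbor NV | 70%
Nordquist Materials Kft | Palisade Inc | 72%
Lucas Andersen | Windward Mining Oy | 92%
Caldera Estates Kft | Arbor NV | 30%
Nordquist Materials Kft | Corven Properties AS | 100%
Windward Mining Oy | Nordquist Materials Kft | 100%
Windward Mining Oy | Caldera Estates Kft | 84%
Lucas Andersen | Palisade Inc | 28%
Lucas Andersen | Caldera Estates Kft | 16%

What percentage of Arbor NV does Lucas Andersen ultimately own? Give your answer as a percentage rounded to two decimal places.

92.38%

Lucas reaches Arbor along 3 paths.
Via Caldera: 16% × 30% = 4.8%.
Via Windward → Caldera: 92% × 84% × 30% = 23.184%.
Via Windward → Nordquist → Corven: 92% × 100% × 100% × 70% = 64.4%.
Total: 4.8% + 23.184% + 64.4% = 92.384%.
Rounded: 92.38%.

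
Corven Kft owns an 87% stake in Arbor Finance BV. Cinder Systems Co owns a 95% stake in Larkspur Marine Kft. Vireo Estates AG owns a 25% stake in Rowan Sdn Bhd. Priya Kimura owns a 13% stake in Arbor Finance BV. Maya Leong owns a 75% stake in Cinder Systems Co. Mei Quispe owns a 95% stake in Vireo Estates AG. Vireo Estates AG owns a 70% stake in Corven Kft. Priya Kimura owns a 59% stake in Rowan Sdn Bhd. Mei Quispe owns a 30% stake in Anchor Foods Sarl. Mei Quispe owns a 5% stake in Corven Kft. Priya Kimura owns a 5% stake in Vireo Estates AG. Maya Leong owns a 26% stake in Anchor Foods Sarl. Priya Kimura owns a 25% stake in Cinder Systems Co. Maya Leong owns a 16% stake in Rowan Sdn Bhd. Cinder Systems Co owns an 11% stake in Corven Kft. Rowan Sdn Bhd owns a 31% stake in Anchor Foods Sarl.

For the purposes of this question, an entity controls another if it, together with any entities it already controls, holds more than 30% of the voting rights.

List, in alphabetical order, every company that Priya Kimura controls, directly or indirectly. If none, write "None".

Anchor Foods Sarl, Rowan Sdn Bhd

Priya holds 59% of Rowan, so Priya controls Rowan.
Rowan holds 31% of Anchor, so Priya controls Anchor.
No other company's threshold is met.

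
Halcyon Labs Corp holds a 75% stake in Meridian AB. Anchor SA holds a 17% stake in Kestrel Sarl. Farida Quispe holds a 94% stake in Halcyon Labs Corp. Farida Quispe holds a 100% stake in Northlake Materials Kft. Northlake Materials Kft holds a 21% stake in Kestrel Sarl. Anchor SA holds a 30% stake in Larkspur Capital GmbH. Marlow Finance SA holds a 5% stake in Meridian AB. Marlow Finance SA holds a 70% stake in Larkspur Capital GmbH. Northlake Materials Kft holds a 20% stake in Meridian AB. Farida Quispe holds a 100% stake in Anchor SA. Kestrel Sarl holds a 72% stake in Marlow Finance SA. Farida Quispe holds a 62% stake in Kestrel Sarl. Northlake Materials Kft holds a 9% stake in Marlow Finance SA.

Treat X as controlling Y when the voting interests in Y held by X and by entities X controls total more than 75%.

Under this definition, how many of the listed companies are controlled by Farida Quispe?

7

Farida holds 94% of Halcyon, so Farida controls Halcyon.
Farida holds 100% of Northlake, so Farida controls Northlake.
Farida holds 100% of Anchor, so Farida controls Anchor.
Anchor and Northlake and Farida together hold 17% + 21% + 62% = 100% of Kestrel, so Farida controls Kestrel.
Kestrel and Northlake together hold 72% + 9% = 81% of Marlow, so Farida controls Marlow.
Marlow and Anchor together hold 70% + 30% = 100% of Larkspur, so Farida controls Larkspur.
Marlow and Halcyon and Northlake together hold 5% + 75% + 20% = 100% of Meridian, so Farida controls Meridian.
Farida controls 7 companies.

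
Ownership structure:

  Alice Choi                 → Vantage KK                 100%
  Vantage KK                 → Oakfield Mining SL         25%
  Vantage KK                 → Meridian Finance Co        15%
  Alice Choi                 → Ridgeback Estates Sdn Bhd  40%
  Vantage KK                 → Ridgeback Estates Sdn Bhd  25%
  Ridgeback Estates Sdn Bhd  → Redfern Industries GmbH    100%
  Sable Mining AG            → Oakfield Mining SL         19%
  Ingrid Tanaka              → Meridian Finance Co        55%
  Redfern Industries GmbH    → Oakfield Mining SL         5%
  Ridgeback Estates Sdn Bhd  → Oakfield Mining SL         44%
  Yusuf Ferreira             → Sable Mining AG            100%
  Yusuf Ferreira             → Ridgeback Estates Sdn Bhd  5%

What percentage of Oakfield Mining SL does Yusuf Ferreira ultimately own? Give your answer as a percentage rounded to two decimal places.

Yusuf reaches Oakfield along 3 paths.
Via Ridgeback: 5% × 44% = 2.2%.
Via Ridgeback → Redfern: 5% × 100% × 5% = 0.25%.
Via Sable: 100% × 19% = 19%.
Total: 2.2% + 0.25% + 19% = 21.45%.

21.45%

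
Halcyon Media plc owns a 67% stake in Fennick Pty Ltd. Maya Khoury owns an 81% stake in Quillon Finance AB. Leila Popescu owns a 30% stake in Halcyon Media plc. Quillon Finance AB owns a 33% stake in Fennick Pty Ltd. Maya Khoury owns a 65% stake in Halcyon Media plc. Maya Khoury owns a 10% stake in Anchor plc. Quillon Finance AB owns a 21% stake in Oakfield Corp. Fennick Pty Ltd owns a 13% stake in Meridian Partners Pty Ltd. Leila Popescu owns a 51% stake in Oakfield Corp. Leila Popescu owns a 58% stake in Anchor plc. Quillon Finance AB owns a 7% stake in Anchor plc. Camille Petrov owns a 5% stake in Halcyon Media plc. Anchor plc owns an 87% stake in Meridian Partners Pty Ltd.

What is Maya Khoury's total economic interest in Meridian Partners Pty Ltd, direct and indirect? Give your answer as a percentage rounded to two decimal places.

Maya reaches Meridian along 4 paths.
Via Anchor: 10% × 87% = 8.7%.
Via Quillon → Anchor: 81% × 7% × 87% = 4.9329%.
Via Halcyon → Fennick: 65% × 67% × 13% = 5.6615%.
Via Quillon → Fennick: 81% × 33% × 13% = 3.4749%.
Total: 8.7% + 4.9329% + 5.6615% + 3.4749% = 22.7693%.
Rounded: 22.77%.

22.77%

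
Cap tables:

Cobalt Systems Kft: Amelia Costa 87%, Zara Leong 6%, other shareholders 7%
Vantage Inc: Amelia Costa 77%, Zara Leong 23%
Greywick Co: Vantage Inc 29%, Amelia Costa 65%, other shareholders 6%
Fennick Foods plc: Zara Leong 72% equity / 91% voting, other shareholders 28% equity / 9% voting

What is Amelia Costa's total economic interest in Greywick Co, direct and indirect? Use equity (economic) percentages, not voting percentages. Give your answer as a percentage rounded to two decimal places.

Amelia reaches Greywick along 2 paths.
Via Vantage: 77% × 29% = 22.33%.
Direct stake: 65% = 65%.
Total: 22.33% + 65% = 87.33%.

87.33%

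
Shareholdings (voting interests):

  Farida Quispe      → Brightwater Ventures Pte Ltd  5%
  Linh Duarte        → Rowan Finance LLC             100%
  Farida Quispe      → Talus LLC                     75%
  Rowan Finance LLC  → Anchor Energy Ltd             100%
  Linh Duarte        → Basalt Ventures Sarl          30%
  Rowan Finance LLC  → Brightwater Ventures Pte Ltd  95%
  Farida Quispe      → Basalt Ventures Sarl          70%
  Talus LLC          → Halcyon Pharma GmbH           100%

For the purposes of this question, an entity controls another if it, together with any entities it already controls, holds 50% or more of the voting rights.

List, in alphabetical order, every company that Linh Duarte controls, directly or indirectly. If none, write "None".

Linh holds 100% of Rowan, so Linh controls Rowan.
Rowan holds 95% of Brightwater, so Linh controls Brightwater.
Rowan holds 100% of Anchor, so Linh controls Anchor.
No other company's threshold is met.

Anchor Energy Ltd, Brightwater Ventures Pte Ltd, Rowan Finance LLC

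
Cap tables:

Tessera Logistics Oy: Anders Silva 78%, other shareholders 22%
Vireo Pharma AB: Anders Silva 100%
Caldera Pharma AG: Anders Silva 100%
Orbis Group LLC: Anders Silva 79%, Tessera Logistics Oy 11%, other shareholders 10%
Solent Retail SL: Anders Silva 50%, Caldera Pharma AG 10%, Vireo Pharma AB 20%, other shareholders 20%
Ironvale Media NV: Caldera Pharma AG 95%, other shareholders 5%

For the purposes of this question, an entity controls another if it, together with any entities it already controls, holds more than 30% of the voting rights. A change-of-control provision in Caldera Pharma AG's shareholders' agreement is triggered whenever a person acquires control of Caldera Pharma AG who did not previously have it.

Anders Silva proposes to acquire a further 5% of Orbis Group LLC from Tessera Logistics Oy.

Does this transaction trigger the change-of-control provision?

The purchase adds only to Anders's holdings (Tessera's stake shrinks), so Anders is the only person who could newly come to control Caldera.
Anders holds 100% of Caldera, so Anders controls Caldera.
So Anders already controls Caldera before the transaction.
After the purchase, Anders's direct stake in Orbis rises to 79% + 5% = 84%, and Tessera's stake falls to 6%.
Anders controlled Caldera already, so this is not a new person acquiring control; every other person's position is unchanged or reduced.
No new person acquires control, so the clause is not triggered.

No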